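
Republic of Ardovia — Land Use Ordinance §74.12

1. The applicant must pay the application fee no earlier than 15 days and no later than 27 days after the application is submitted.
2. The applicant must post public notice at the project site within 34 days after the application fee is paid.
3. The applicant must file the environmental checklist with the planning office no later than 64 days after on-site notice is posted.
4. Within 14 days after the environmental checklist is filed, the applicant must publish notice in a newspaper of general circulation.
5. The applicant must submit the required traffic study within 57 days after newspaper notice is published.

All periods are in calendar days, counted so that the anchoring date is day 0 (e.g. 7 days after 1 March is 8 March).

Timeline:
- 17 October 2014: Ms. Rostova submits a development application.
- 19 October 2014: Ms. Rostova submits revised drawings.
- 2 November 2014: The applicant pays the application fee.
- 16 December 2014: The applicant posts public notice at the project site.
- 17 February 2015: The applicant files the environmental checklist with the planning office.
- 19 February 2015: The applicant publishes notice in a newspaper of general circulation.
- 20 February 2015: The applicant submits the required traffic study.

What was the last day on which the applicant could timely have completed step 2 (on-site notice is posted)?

Step 2 runs from 2 November 2014, when the application fee is paid. 34 days after 2 November 2014 is 6 December 2014.

6 December 2014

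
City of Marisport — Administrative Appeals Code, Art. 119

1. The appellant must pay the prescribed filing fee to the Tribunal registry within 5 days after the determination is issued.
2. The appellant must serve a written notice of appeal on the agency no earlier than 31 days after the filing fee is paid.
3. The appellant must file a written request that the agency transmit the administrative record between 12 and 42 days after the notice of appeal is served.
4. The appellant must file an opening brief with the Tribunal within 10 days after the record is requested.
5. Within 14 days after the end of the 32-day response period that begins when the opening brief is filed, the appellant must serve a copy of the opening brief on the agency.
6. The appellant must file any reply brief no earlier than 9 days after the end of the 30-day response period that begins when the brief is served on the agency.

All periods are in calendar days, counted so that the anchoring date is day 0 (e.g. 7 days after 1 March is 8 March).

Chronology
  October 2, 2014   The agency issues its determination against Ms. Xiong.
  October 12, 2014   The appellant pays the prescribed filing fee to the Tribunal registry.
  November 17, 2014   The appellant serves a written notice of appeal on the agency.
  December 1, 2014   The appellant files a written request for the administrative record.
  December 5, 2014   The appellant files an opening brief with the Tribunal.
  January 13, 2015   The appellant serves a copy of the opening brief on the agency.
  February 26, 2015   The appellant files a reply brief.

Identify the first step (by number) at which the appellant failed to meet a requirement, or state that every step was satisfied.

(1) due by October 2, 2014 + 5 days = October 7, 2014; not done until October 12, 2014, 5 days after the deadline.

Step 1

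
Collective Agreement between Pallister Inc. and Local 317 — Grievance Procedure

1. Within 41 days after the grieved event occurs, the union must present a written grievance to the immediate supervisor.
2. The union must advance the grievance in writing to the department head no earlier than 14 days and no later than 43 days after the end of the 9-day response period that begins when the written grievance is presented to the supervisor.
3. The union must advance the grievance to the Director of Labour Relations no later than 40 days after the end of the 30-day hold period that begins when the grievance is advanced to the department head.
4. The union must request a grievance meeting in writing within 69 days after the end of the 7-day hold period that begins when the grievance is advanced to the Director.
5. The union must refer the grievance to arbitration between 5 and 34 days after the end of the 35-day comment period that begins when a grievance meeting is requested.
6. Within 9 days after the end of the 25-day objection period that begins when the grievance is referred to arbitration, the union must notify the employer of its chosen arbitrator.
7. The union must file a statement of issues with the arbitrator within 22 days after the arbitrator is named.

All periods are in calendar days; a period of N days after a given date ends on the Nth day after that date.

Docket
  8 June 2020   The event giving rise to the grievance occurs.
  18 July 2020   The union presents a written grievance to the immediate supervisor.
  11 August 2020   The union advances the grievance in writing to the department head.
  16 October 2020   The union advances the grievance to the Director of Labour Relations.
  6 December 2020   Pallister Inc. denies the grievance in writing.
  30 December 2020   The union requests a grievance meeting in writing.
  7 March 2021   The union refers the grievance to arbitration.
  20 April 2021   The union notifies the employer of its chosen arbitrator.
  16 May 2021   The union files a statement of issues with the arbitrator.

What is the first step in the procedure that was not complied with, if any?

Step 6

(1) due by 8 June 2020 + 41 days = 19 July 2020; done 18 July 2020 — timely.
(2) the permitted window runs from 27 July 2020 + 14 = 10 August 2020 to 27 July 2020 + 43 = 8 September 2020; done 11 August 2020 — within the window.
(3) due by 10 September 2020 + 40 days = 20 October 2020; done 16 October 2020 — timely.
(4) due by 23 October 2020 + 69 days = 31 December 2020; 30 December 2020 is within that limit.
(5) the permitted window runs from 3 February 2021 + 5 = 8 February 2021 to 3 February 2021 + 34 = 9 March 2021; 7 March 2021 falls inside that range.
(6) due by 1 April 2021 + 9 days = 10 April 2021; not done until 20 April 2021, 10 days after the deadline.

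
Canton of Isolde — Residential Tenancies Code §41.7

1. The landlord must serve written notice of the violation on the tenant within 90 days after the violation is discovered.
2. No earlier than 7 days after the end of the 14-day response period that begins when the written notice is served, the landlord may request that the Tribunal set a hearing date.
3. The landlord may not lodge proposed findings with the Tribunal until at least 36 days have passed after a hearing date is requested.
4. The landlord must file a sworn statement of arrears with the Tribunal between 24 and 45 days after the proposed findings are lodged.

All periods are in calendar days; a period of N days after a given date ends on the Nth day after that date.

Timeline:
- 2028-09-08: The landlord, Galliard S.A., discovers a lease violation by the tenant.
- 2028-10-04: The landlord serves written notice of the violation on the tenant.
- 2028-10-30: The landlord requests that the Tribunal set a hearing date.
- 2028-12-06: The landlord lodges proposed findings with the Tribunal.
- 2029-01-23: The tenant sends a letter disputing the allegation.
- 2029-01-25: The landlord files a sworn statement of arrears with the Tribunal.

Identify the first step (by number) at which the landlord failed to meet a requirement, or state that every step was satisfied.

Step 1: 90 days after 2028-09-08 (when the violation is discovered) is 2028-12-07; completed 2028-10-04, before the deadline.
Step 2: the earliest permitted date is 7 days after 2028-10-18 (end of the 14-day response period, which began when the written notice is served on 2028-10-04), i.e. 2028-10-25; done 2028-10-30, after the minimum wait.
Step 3: the earliest permitted date is 36 days after 2028-10-30 (when a hearing date is requested), i.e. 2028-12-05; done 2028-12-06 — permitted.
Step 4: the window is 24–45 days after 2028-12-06 (when the proposed findings are lodged), so 2028-12-30 through 2029-01-20; 2029-01-25 is 5 days past the end of the window.
The procedure was therefore not followed at step 4.

Step 4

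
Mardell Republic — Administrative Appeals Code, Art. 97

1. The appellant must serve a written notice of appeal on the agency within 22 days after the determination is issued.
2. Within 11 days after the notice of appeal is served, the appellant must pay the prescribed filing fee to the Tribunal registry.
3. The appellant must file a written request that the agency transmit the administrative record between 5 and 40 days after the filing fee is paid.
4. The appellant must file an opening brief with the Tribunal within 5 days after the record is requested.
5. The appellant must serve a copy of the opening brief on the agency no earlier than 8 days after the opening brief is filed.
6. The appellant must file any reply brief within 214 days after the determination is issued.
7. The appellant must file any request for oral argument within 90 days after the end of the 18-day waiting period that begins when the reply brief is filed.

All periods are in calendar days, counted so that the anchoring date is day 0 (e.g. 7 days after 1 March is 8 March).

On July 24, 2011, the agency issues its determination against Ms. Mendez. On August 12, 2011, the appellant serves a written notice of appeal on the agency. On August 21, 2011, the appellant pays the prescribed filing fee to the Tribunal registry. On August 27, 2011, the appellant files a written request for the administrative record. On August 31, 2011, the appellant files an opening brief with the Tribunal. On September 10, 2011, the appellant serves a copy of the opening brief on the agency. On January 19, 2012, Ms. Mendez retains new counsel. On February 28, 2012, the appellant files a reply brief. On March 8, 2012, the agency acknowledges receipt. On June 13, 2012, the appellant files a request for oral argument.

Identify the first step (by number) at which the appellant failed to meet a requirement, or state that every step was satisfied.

Step 1: 22 days after July 24, 2011 (when the determination is issued) is August 15, 2011; August 12, 2011 is within that limit.
Step 2: 11 days after August 12, 2011 (when the notice of appeal is served) is August 23, 2011; August 21, 2011 is within that limit.
Step 3: the window is 5–40 days after August 21, 2011 (when the filing fee is paid), so August 26, 2011 through September 30, 2011; done August 27, 2011, which is between those dates.
Step 4: 5 days after August 27, 2011 (when the record is requested) is September 1, 2011; August 31, 2011 is within that limit.
Step 5: the earliest permitted date is 8 days after August 31, 2011 (when the opening brief is filed), i.e. September 8, 2011; September 10, 2011 is on or after that date.
Step 6: 214 days after July 24, 2011 (when the determination is issued) is February 23, 2012; done February 28, 2012 — 5 days late.

Step 6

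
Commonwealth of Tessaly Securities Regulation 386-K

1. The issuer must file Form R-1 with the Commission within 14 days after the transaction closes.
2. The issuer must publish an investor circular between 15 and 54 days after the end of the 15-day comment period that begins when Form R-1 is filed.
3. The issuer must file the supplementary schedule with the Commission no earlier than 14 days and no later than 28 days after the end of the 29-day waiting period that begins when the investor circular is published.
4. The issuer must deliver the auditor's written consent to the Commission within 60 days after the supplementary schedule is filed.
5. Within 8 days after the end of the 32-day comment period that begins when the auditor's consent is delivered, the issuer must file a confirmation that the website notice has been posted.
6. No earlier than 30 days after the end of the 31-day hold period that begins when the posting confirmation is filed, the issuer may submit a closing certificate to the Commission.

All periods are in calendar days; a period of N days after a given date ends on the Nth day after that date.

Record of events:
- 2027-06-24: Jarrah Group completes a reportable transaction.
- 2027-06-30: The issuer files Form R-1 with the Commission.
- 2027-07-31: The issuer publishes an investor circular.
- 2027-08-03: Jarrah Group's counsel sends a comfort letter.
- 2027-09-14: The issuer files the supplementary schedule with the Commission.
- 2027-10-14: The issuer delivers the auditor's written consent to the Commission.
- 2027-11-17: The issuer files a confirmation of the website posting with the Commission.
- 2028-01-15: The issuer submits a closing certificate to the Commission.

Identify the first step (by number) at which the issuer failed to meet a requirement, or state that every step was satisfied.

Step 6

Step 1: 14 days after 2027-06-24 (when the transaction closes) is 2027-07-08; completed 2027-06-30, before the deadline.
Step 2: the window is 15–54 days after 2027-07-15 (end of the 15-day comment period, which began when Form R-1 is filed on 2027-06-30), so 2027-07-30 through 2027-09-07; 2027-07-31 falls inside that range.
Step 3: the window is 14–28 days after 2027-08-29 (end of the 29-day waiting period, which began when the investor circular is published on 2027-07-31), so 2027-09-12 through 2027-09-26; 2027-09-14 falls inside that range.
Step 4: 60 days after 2027-09-14 (when the supplementary schedule is filed) is 2027-11-13; completed 2027-10-14, before the deadline.
Step 5: 8 days after 2027-11-15 (end of the 32-day comment period, which began when the auditor's consent is delivered on 2027-10-14) is 2027-11-23; completed 2027-11-17, before the deadline.
Step 6: the earliest permitted date is 30 days after 2027-12-18 (end of the 31-day hold period, which began when the posting confirmation is filed on 2027-11-17), i.e. 2028-01-17; done 2028-01-15 — 2 days too early.
That is the first point of non-compliance.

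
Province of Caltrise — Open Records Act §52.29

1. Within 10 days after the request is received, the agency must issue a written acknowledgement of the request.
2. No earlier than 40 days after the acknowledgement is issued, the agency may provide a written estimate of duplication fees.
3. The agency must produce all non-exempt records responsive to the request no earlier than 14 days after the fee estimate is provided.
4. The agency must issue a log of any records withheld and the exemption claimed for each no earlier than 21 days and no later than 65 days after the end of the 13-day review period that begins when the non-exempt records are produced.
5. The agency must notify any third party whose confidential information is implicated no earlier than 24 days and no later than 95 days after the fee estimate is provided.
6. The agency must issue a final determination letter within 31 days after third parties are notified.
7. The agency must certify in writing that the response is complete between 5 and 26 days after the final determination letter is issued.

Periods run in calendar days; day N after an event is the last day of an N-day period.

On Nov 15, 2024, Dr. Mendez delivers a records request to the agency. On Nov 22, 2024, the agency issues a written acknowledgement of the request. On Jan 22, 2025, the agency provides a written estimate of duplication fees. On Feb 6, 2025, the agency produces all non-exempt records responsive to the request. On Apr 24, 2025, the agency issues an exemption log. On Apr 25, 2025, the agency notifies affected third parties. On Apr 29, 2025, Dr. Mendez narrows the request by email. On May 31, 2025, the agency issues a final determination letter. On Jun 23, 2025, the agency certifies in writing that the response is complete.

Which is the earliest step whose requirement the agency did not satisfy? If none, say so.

Step 1 — counting 10 days from Nov 15, 2024 (when the request is received) gives a deadline of Nov 25, 2024; Nov 22, 2024 is within that limit.
Step 2 — must wait 40 days from Nov 22, 2024 (when the acknowledgement is issued), so not before Jan 1, 2025; Jan 22, 2025 is on or after that date.
Step 3 — must wait 14 days from Jan 22, 2025 (when the fee estimate is provided), so not before Feb 5, 2025; Feb 6, 2025 is on or after that date.
Step 4 — 21 and 65 days from Feb 19, 2025 (end of the 13-day review period, which began when the non-exempt records are produced on Feb 6, 2025) are Mar 12, 2025 and Apr 25, 2025 respectively; Apr 24, 2025 falls inside that range.
Step 5 — 24 and 95 days from Jan 22, 2025 (when the fee estimate is provided) are Feb 15, 2025 and Apr 27, 2025 respectively; Apr 25, 2025 falls inside that range.
Step 6 — counting 31 days from Apr 25, 2025 (when third parties are notified) gives a deadline of May 26, 2025; May 31, 2025 misses that deadline by 5 days.
No need to go further; step 6 was not satisfied.

Step 6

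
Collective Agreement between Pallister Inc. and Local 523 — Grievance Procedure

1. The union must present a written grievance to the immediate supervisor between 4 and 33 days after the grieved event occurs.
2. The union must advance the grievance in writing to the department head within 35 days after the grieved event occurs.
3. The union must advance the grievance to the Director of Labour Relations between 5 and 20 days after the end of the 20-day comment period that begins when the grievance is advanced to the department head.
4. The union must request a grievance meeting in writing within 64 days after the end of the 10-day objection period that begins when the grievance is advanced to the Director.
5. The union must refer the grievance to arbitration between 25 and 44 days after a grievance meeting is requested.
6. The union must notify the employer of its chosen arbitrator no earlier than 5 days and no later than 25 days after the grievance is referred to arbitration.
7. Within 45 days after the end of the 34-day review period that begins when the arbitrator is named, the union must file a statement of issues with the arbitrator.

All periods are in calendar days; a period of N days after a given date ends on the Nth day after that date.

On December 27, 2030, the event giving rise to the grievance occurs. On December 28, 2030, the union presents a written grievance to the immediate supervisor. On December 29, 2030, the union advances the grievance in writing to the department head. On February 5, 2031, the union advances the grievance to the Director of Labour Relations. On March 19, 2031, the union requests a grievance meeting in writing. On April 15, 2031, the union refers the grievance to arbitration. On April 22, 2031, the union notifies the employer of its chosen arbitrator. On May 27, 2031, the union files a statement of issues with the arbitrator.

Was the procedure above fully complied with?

Step 1 — 4 and 33 days from December 27, 2030 (when the grieved event occurs) are December 31, 2030 and January 29, 2031 respectively; December 28, 2030 is 3 days too early.

No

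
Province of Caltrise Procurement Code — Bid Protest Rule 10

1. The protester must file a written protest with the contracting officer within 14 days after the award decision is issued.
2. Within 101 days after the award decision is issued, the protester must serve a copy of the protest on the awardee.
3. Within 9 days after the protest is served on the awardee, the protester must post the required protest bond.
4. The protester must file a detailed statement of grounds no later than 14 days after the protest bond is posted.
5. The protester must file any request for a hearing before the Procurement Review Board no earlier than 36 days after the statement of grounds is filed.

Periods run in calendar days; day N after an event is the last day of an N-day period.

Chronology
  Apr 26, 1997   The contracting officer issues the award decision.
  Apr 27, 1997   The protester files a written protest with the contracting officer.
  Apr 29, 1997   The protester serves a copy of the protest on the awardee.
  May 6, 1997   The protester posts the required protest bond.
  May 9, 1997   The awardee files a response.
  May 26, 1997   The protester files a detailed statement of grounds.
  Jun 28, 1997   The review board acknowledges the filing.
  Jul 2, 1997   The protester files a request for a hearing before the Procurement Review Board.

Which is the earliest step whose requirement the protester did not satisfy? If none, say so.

Step 1 — counting 14 days from Apr 26, 1997 (when the award decision is issued) gives a deadline of May 10, 1997; completed Apr 27, 1997, before the deadline.
Step 2 — counting 101 days from Apr 26, 1997 (when the award decision is issued) gives a deadline of Aug 5, 1997; done Apr 29, 1997 — timely.
Step 3 — counting 9 days from Apr 29, 1997 (when the protest is served on the awardee) gives a deadline of May 8, 1997; May 6, 1997 is within that limit.
Step 4 — counting 14 days from May 6, 1997 (when the protest bond is posted) gives a deadline of May 20, 1997; not done until May 26, 1997, 6 days after the deadline.

Step 4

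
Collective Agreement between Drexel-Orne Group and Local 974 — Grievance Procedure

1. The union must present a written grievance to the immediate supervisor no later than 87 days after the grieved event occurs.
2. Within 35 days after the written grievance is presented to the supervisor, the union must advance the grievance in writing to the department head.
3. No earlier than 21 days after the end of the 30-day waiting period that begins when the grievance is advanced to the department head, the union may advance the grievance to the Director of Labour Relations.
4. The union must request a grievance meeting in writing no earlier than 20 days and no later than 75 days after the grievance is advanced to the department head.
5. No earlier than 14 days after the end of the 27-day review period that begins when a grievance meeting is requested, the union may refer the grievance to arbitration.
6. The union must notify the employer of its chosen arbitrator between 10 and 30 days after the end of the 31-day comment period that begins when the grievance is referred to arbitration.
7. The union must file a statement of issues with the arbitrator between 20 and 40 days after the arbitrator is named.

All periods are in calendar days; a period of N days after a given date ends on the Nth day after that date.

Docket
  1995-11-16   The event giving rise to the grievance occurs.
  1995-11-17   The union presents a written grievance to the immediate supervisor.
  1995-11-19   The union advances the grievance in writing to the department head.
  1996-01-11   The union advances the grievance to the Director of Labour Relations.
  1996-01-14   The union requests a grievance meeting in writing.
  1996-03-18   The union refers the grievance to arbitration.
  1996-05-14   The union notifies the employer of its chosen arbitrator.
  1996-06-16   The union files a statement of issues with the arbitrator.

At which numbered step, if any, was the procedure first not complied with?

None — every step was satisfied

Step 1 — counting 87 days from 1995-11-16 (when the grieved event occurs) gives a deadline of 1996-02-11; done 1995-11-17 — timely.
Step 2 — counting 35 days from 1995-11-17 (when the written grievance is presented to the supervisor) gives a deadline of 1995-12-22; 1995-11-19 is within that limit.
Step 3 — must wait 21 days from 1995-12-19 (end of the 30-day waiting period, which began when the grievance is advanced to the department head on 1995-11-19), so not before 1996-01-09; done 1996-01-11 — permitted.
Step 4 — 20 and 75 days from 1995-11-19 (when the grievance is advanced to the department head) are 1995-12-09 and 1996-02-02 respectively; done 1996-01-14, which is between those dates.
Step 5 — must wait 14 days from 1996-02-10 (end of the 27-day review period, which began when a grievance meeting is requested on 1996-01-14), so not before 1996-02-24; 1996-03-18 is on or after that date.
Step 6 — 10 and 30 days from 1996-04-18 (end of the 31-day comment period, which began when the grievance is referred to arbitration on 1996-03-18) are 1996-04-28 and 1996-05-18 respectively; 1996-05-14 falls inside that range.
Step 7 — 20 and 40 days from 1996-05-14 (when the arbitrator is named) are 1996-06-03 and 1996-06-23 respectively; done 1996-06-16 — within the window.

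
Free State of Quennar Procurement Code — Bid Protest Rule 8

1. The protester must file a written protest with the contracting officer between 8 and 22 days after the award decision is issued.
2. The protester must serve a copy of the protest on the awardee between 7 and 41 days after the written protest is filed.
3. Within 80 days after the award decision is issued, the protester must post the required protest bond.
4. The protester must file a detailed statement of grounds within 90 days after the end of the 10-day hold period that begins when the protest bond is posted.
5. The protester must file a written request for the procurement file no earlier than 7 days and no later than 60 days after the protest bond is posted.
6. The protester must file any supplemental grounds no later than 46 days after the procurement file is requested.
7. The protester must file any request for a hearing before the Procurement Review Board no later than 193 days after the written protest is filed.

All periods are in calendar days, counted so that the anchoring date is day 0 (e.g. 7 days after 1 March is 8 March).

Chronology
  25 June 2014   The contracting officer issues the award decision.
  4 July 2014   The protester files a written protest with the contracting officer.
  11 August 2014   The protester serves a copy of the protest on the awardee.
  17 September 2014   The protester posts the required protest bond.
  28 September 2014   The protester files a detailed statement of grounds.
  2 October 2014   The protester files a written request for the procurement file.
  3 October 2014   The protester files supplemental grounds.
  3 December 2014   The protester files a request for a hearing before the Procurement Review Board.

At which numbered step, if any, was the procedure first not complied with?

Step 1 — 8 and 22 days from 25 June 2014 (when the award decision is issued) are 3 July 2014 and 17 July 2014 respectively; done 4 July 2014 — within the window.
Step 2 — 7 and 41 days from 4 July 2014 (when the written protest is filed) are 11 July 2014 and 14 August 2014 respectively; done 11 August 2014 — within the window.
Step 3 — counting 80 days from 25 June 2014 (when the award decision is issued) gives a deadline of 13 September 2014; done 17 September 2014 — 4 days late.
That is the first point of non-compliance.

Step 3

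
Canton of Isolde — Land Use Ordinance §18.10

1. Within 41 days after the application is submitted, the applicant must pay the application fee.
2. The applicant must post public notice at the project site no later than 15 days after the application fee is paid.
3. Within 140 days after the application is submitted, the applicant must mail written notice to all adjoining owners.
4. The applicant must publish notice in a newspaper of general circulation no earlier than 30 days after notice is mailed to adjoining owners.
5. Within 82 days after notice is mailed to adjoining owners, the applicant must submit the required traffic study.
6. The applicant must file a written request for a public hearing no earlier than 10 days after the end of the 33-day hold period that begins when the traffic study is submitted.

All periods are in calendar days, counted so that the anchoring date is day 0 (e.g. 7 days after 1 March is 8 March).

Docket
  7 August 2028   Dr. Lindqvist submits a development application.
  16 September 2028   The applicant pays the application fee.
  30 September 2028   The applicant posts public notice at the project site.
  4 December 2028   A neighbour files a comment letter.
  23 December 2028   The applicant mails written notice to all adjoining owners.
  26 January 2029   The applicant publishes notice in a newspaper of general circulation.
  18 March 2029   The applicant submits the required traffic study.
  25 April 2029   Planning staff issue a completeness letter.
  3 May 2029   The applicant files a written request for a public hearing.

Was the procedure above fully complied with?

Step 1: 41 days after 7 August 2028 (when the application is submitted) is 17 September 2028; done 16 September 2028 — timely.
Step 2: 15 days after 16 September 2028 (when the application fee is paid) is 1 October 2028; 30 September 2028 is within that limit.
Step 3: 140 days after 7 August 2028 (when the application is submitted) is 25 December 2028; 23 December 2028 is within that limit.
Step 4: the earliest permitted date is 30 days after 23 December 2028 (when notice is mailed to adjoining owners), i.e. 22 January 2029; done 26 January 2029 — permitted.
Step 5: 82 days after 23 December 2028 (when notice is mailed to adjoining owners) is 15 March 2029; done 18 March 2029 — 3 days late.
Later steps need not be reached.

No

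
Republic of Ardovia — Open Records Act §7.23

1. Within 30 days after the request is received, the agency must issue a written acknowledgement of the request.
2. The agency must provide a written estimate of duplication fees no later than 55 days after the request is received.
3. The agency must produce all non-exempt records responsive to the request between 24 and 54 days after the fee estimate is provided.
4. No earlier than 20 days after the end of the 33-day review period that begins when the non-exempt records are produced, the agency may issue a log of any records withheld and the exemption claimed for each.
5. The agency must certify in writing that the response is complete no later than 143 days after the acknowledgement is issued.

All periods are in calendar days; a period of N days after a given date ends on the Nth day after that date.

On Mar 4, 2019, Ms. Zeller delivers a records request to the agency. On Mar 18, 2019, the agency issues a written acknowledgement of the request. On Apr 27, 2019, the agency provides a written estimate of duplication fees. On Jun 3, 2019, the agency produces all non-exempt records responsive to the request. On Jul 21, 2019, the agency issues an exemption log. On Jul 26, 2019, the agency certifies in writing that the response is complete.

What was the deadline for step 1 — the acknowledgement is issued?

Apr 3, 2019

Step 1 runs from Mar 4, 2019, when the request is received. 30 days after Mar 4, 2019 is Apr 3, 2019.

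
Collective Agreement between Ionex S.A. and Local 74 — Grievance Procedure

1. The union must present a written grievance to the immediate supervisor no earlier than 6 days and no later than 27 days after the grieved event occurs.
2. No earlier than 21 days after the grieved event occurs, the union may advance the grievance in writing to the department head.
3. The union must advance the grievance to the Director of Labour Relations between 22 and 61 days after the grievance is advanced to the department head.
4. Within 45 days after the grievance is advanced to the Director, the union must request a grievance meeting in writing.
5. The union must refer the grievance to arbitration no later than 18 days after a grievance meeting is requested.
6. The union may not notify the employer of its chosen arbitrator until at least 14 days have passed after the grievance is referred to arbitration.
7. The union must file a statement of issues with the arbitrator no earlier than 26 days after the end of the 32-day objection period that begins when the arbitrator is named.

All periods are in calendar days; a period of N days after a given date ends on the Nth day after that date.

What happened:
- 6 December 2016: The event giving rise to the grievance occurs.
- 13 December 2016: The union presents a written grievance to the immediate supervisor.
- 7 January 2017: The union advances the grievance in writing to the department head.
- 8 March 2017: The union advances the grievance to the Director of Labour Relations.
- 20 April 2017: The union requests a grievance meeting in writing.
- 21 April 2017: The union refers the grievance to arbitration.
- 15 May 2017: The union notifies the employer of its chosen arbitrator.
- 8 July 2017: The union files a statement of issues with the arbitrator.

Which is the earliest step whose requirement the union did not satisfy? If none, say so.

Step 7

Step 1: the window is 6–27 days after 6 December 2016 (when the grieved event occurs), so 12 December 2016 through 2 January 2017; done 13 December 2016, which is between those dates.
Step 2: the earliest permitted date is 21 days after 6 December 2016 (when the grieved event occurs), i.e. 27 December 2016; done 7 January 2017 — permitted.
Step 3: the window is 22–61 days after 7 January 2017 (when the grievance is advanced to the department head), so 29 January 2017 through 9 March 2017; 8 March 2017 falls inside that range.
Step 4: 45 days after 8 March 2017 (when the grievance is advanced to the Director) is 22 April 2017; 20 April 2017 is within that limit.
Step 5: 18 days after 20 April 2017 (when a grievance meeting is requested) is 8 May 2017; completed 21 April 2017, before the deadline.
Step 6: the earliest permitted date is 14 days after 21 April 2017 (when the grievance is referred to arbitration), i.e. 5 May 2017; done 15 May 2017, after the minimum wait.
Step 7: the earliest permitted date is 26 days after 16 June 2017 (end of the 32-day objection period, which began when the arbitrator is named on 15 May 2017), i.e. 12 July 2017; acted on 8 July 2017, 4 days prematurely.
That is the first point of non-compliance.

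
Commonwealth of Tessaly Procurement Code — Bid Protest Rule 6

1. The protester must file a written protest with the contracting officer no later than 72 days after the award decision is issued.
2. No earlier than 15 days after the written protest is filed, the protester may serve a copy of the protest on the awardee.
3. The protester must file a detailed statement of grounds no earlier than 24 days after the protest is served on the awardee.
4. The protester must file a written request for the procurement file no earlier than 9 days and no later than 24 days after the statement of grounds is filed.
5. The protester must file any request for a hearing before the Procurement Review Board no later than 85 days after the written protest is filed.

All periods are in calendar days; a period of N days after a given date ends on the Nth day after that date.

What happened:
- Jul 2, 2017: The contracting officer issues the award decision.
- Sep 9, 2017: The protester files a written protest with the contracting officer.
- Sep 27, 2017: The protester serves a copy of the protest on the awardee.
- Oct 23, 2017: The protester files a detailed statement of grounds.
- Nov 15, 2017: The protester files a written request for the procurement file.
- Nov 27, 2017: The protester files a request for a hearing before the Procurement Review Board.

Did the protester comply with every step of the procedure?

Yes

Step 1: 72 days after Jul 2, 2017 (when the award decision is issued) is Sep 12, 2017; done Sep 9, 2017 — timely.
Step 2: the earliest permitted date is 15 days after Sep 9, 2017 (when the written protest is filed), i.e. Sep 24, 2017; done Sep 27, 2017, after the minimum wait.
Step 3: the earliest permitted date is 24 days after Sep 27, 2017 (when the protest is served on the awardee), i.e. Oct 21, 2017; Oct 23, 2017 is on or after that date.
Step 4: the window is 9–24 days after Oct 23, 2017 (when the statement of grounds is filed), so Nov 1, 2017 through Nov 16, 2017; done Nov 15, 2017 — within the window.
Step 5: 85 days after Sep 9, 2017 (when the written protest is filed) is Dec 3, 2017; completed Nov 27, 2017, before the deadline.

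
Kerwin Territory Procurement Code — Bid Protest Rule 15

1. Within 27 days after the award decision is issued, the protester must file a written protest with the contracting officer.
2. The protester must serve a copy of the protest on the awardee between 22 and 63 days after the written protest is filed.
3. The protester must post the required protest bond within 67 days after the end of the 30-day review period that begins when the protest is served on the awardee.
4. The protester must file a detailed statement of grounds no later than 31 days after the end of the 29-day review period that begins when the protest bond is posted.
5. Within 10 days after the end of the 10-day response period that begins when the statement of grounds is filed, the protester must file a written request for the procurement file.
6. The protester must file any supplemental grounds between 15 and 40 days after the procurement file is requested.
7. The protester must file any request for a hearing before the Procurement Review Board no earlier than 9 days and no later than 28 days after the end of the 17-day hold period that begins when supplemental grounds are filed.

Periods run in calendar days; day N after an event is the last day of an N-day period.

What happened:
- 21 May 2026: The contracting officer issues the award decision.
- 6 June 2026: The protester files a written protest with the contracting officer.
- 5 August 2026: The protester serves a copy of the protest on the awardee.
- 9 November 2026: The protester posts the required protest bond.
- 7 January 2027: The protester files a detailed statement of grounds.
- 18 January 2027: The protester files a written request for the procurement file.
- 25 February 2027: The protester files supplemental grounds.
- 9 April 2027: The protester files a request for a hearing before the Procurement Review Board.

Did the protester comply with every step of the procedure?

(1) due by 21 May 2026 + 27 days = 17 June 2026; completed 6 June 2026, before the deadline.
(2) the permitted window runs from 6 June 2026 + 22 = 28 June 2026 to 6 June 2026 + 63 = 8 August 2026; done 5 August 2026 — within the window.
(3) due by 4 September 2026 + 67 days = 10 November 2026; 9 November 2026 is within that limit.
(4) due by 8 December 2026 + 31 days = 8 January 2027; done 7 January 2027 — timely.
(5) due by 17 January 2027 + 10 days = 27 January 2027; completed 18 January 2027, before the deadline.
(6) the permitted window runs from 18 January 2027 + 15 = 2 February 2027 to 18 January 2027 + 40 = 27 February 2027; 25 February 2027 falls inside that range.
(7) the permitted window runs from 14 March 2027 + 9 = 23 March 2027 to 14 March 2027 + 28 = 11 April 2027; done 9 April 2027 — within the window.

Yes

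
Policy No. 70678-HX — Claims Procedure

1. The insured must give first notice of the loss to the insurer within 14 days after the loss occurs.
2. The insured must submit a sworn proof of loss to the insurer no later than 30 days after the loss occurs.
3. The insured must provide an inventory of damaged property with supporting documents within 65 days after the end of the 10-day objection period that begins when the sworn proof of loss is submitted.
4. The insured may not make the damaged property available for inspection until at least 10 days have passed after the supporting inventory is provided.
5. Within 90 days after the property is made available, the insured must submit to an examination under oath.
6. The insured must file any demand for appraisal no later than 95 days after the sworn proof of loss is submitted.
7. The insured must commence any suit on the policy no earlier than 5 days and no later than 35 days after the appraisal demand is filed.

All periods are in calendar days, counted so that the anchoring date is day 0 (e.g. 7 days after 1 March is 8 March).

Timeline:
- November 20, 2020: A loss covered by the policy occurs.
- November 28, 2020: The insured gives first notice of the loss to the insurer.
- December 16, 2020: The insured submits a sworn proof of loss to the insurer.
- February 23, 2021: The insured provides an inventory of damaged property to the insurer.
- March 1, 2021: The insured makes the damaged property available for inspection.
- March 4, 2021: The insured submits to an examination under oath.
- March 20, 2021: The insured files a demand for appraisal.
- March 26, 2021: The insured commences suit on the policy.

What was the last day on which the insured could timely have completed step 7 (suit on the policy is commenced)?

April 24, 2021

Step 7 runs from March 20, 2021, when the appraisal demand is filed. The window is 5–35 days after March 20, 2021; it closes on April 24, 2021.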